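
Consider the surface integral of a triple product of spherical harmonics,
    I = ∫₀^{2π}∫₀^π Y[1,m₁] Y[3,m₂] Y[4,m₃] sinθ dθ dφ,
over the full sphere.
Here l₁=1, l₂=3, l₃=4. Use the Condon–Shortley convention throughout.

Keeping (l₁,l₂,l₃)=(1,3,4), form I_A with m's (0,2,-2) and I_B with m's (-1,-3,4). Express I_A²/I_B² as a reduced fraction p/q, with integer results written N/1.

l's match ⇒ only the (l;m) 3-j factors differ between A and B.
A: triangle coeff Δ(1,3,4) = 1/252; Σ_t [0,0]: t=0:+1/120 = 1/120; (3j)²=1/21 [(1 3 4; 0 2 -2)], sign=+1
B: triangle coeff Δ(1,3,4) = 1/252; Σ_t [0,0]: t=0:+1/1440 = 1/1440; (3j)²=1/9 [(1 3 4; -1 -3 4)], sign=+1
I_A²/I_B² = (1/21)/(1/9) = 3/7

3/7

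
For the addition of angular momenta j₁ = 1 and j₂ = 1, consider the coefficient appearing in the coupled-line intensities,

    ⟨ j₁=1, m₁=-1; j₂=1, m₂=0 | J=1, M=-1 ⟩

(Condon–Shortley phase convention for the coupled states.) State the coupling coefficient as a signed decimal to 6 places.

-0.707107  (= −√(1/2))

√[3·1!1!1!/4! · 0!2!1!1!0!2!] = √(1/2)
  +(−1)^1/∏(1,0,1,0,0,1)! = -1  (running -1)
⟨..|..⟩ = √(1/2)·(-1) = -0.707107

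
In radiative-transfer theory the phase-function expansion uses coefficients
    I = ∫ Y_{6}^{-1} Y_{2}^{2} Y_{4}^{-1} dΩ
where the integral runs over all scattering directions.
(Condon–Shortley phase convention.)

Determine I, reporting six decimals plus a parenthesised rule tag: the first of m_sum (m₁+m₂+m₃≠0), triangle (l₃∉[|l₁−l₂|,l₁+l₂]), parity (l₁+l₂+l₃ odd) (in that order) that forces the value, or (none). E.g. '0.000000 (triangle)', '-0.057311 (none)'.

Rules hold: Σm=0, L=12 even, 4≤4≤8.
N = 13·5·9 = 585
Δ = 4!·8!·0!/13! = 1/6435
Racah Σ t=2..2: t=2:+1/2304 = 1/2304
⇒ 3j(6 2 4; 0 0 0)² = 5/143, sgn +1
Racah Σ t=4..4: t=4:+1/17280 = 1/17280
⇒ 3j(6 2 4; -1 2 -1)² = 7/1287, sgn -1
4πI² = N·(3j₀)²·(3jₘ)² = 175/1573
I = -1·√(0.111252/4π) = -0.09409136
No selection rule forces the value: the integral is nonzero (none).

-0.094091 (none)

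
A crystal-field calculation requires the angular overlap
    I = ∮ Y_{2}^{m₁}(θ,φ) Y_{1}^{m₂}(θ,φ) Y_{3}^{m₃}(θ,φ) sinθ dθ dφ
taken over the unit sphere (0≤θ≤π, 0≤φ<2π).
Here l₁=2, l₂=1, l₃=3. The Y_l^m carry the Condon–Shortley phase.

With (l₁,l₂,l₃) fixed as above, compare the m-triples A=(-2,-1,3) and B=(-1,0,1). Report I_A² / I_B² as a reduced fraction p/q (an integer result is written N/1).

Shared (l₁,l₂,l₃)=(2,1,3): N and (l;000)² cancel in I_A²/I_B².
A: Δ = 0!·4!·2!/7! = 1/105; Racah Σ t=0..0: t=0:+1/48 = 1/48; ⇒ 3j(2 1 3; -2 -1 3)² = 1/7, sgn +1
B: Δ = 0!·4!·2!/7! = 1/105; Racah Σ t=0..0: t=0:+1/6 = 1/6; ⇒ 3j(2 1 3; -1 0 1)² = 8/105, sgn +1
I_A²/I_B² = (1/7)/(8/105) = 15/8

15/8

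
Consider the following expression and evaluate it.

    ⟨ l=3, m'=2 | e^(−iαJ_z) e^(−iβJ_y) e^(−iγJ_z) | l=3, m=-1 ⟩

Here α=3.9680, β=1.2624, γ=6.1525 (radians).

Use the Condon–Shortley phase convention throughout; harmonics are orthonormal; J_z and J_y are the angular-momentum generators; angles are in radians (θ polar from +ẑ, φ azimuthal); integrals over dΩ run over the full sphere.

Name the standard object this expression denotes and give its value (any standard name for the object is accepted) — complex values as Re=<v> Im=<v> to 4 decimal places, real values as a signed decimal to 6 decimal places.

This is a Wigner D-matrix element — the rotation-matrix element ⟨l m'| R(α,β,γ) |l m⟩ in the angular-momentum basis.
First d^3_{2,-1}(β=1.2624), then the phase factors e^{-i(2)α} and e^{-i(-1)γ}:
With c≡cos(β/2)=0.807320 and s≡sin(β/2)=0.590114, N=[120·1·2·24]^{1/2}=75.894664
The bounds max(0,m−m')=0 and min(l+m,l−m')=1 give 2 terms
  k=0: (−1)^3·75.8947/(12)·0.8073^3·0.5901^3 = -0.683872
  k=1: (−1)^4·75.8947/(24)·0.8073^1·0.5901^5 = +0.182694
d^3_{2,-1}(1.2624) = -0.683872 +0.182694 = -0.501177
Phases: e^{-i·(2)·3.9680}=-0.081926-0.996638i, e^{-i·(-1)·6.1525}=+0.991473-0.130314i ⇒ D=+0.105800+0.489883i

Wigner D-matrix element, Re=0.1058 Im=0.4899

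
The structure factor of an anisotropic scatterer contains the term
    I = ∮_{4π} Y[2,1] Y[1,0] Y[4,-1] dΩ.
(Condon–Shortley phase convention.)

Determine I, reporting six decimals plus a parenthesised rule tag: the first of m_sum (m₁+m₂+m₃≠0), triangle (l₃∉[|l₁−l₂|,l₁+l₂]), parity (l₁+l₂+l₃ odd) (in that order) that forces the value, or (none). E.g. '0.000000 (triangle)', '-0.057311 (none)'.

0.000000 (triangle)

l₃=4 ∉ [1,3] — triangle fails ⇒ I = 0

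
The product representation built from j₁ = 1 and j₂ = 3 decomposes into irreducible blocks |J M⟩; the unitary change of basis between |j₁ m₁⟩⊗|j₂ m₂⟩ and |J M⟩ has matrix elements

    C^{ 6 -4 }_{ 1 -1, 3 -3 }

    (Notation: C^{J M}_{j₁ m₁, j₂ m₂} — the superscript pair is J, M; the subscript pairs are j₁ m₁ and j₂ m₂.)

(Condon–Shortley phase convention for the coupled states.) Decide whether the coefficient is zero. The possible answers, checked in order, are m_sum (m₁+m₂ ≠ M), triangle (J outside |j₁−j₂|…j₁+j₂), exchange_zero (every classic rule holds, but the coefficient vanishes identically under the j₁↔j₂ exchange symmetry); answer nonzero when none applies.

m-sum: m₁+m₂ = -1+(-3) = -4, M = -4  ✓
triangle: need |j₁−j₂| ≤ J ≤ j₁+j₂, i.e. J ∈ [2, 4]; J = 6 is outside ✗ ⇒ coefficient is 0

triangle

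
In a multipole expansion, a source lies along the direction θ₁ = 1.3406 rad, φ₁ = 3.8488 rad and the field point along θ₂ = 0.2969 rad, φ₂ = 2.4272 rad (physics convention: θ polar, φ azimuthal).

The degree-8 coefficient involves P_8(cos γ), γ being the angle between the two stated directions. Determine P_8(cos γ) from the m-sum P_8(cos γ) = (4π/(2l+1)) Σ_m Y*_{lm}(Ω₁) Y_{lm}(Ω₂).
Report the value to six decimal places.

Addition theorem: P_8(cos γ) = (4π/17) Σ_m Y*_{lm}(Ω₁) Y_{lm}(Ω₂), m = −8…8:
  term(m=-8) = 0.00000 - 0.00001j   from Y*(Ω₁)=0.33739 - 0.24369j, Y(Ω₂)=0.00002 - 0.00001j
  term(m=-7) = -0.00012 - 0.00007j   from Y*(Ω₁)=-0.09200 + 0.37913j, Y(Ω₂)=-0.00010 + 0.00035j
  term(m=-6) = 0.00013 - 0.00016j   from Y*(Ω₁)=0.03176 + 0.06266j, Y(Ω₂)=-0.00124 - 0.00273j
  term(m=-5) = -0.00437 - 0.00472j   from Y*(Ω₁)=-0.33255 - 0.13843j, Y(Ω₂)=0.01623 + 0.00745j
  term(m=-4) = -0.00349 + 0.00237j   from Y*(Ω₁)=0.05131 - 0.01659j, Y(Ω₂)=-0.07511 + 0.02193j
  term(m=-3) = -0.03453 - 0.07191j   from Y*(Ω₁)=0.16868 - 0.27461j, Y(Ω₂)=0.13407 - 0.20807j
  term(m=-2) = -0.05358 + 0.01648j   from Y*(Ω₁)=0.01670 + 0.10589j, Y(Ω₂)=0.07401 + 0.51766j
  term(m=-1) = -0.02580 - 0.17165j   from Y*(Ω₁)=0.22876 + 0.19552j, Y(Ω₂)=-0.43577 - 0.37790j
  term(m=+0) = 0.00871 + 0.00000j   from Y*(Ω₁)=-0.12232 + 0.00000j, Y(Ω₂)=-0.07122 + 0.00000j
  term(m=+1) = -0.02580 + 0.17165j   from Y*(Ω₁)=-0.22876 + 0.19552j, Y(Ω₂)=0.43577 - 0.37790j
  term(m=+2) = -0.05358 - 0.01648j   from Y*(Ω₁)=0.01670 - 0.10589j, Y(Ω₂)=0.07401 - 0.51766j
  term(m=+3) = -0.03453 + 0.07191j   from Y*(Ω₁)=-0.16868 - 0.27461j, Y(Ω₂)=-0.13407 - 0.20807j
  term(m=+4) = -0.00349 - 0.00237j   from Y*(Ω₁)=0.05131 + 0.01659j, Y(Ω₂)=-0.07511 - 0.02193j
  term(m=+5) = -0.00437 + 0.00472j   from Y*(Ω₁)=0.33255 - 0.13843j, Y(Ω₂)=-0.01623 + 0.00745j
  term(m=+6) = 0.00013 + 0.00016j   from Y*(Ω₁)=0.03176 - 0.06266j, Y(Ω₂)=-0.00124 + 0.00273j
  term(m=+7) = -0.00012 + 0.00007j   from Y*(Ω₁)=0.09200 + 0.37913j, Y(Ω₂)=0.00010 + 0.00035j
  term(m=+8) = 0.00000 + 0.00001j   from Y*(Ω₁)=0.33739 + 0.24369j, Y(Ω₂)=0.00002 + 0.00001j
Σ over m = -0.23479 - 0.00000j; ×(4π/17) → -0.17355 - 0.00000j. Real part: -0.173553

-0.173553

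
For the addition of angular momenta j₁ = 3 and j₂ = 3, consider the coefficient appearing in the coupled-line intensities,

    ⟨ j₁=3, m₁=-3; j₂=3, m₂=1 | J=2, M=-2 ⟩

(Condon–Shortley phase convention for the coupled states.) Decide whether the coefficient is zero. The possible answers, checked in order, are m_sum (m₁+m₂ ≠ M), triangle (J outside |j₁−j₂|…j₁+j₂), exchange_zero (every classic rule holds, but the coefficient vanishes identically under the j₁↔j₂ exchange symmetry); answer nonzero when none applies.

nonzero

m-sum: m₁+m₂ = -3+1 = -2, M = -2  ✓
triangle: |j₁−j₂| = 0 ≤ J = 2 ≤ j₁+j₂ = 6  ✓
exchange: j₁≠j₂ or m₁≠m₂ — the exchange symmetry imposes no constraint here
value check: CG = +√(5/42) = +0.345033 ≠ 0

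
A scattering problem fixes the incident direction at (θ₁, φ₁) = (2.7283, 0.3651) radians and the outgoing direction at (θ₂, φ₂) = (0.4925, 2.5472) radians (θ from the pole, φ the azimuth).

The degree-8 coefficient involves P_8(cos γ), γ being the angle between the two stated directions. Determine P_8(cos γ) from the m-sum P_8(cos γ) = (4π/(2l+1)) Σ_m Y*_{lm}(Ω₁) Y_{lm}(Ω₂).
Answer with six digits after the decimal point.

Addition theorem: P_8(cos γ) = (4π/17) Σ_m Y*_{lm}(Ω₁) Y_{lm}(Ω₂), m = −8…8:
  m=-8: Y*=(-0.000340, 0.000076)  Y=(0.000055, -0.001287)  product (0.000000, 0.000000)
  m=-7: Y*=(0.002652, -0.001760)  Y=(0.005031, 0.008175)  product (0.000028, 0.000013)
  m=-6: Y*=(-0.010627, 0.014892)  Y=(-0.040803, -0.018455)  product (0.000708, -0.000412)
  m=-5: Y*=(0.018785, -0.072149)  Y=(0.144315, -0.024718)  product (0.000928, -0.010876)
  m=-4: Y*=(0.024162, 0.217973)  Y=(-0.244156, 0.233934)  product (-0.056890, -0.047567)
  m=-3: Y*=(-0.204658, -0.397472)  Y=(0.108452, -0.502944)  product (-0.222102, 0.059825)
  m=-2: Y*=(0.405144, 0.362716)  Y=(0.143796, 0.357926)  product (-0.071568, 0.197169)
  m=-1: Y*=(-0.148249, -0.056666)  Y=(0.129176, 0.087315)  product (-0.014202, -0.020264)
  m=+0: Y*=(-0.450882, -0.000000)  Y=(-0.448823, 0.000000)  product (0.202366, 0.000000)
  m=+1: Y*=(0.148249, -0.056666)  Y=(-0.129176, 0.087315)  product (-0.014202, 0.020264)
  m=+2: Y*=(0.405144, -0.362716)  Y=(0.143796, -0.357926)  product (-0.071568, -0.197169)
  m=+3: Y*=(0.204658, -0.397472)  Y=(-0.108452, -0.502944)  product (-0.222102, -0.059825)
  m=+4: Y*=(0.024162, -0.217973)  Y=(-0.244156, -0.233934)  product (-0.056890, 0.047567)
  m=+5: Y*=(-0.018785, -0.072149)  Y=(-0.144315, -0.024718)  product (0.000928, 0.010876)
  m=+6: Y*=(-0.010627, -0.014892)  Y=(-0.040803, 0.018455)  product (0.000708, 0.000412)
  m=+7: Y*=(-0.002652, -0.001760)  Y=(-0.005031, 0.008175)  product (0.000028, -0.000013)
  m=+8: Y*=(-0.000340, -0.000076)  Y=(0.000055, 0.001287)  product (0.000000, -0.000000)
Σ over m = (-0.523831, 0.000000); ×(4π/17) → (-0.387215, 0.000000). Real part: -0.387215

-0.387215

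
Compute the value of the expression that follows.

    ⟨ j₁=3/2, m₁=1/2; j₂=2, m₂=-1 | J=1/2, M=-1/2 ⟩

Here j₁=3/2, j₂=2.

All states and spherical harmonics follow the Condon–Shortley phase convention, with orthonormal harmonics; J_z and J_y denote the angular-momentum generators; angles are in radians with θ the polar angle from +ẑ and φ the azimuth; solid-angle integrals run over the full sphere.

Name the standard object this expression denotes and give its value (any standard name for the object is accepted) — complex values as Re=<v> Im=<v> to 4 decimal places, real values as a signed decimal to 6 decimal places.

This is a Clebsch–Gordan (vector-coupling) coefficient.
j₁+j₂−J=3  J+j₁−j₂=0  J−j₁+j₂=1  j₁+j₂+J+1=5
(j₁±m₁, j₂±m₂, J±M) = (2,1,1,3,0,1)
P² = 6/5
sum k=1..1:
  [1] −1/2 = -1/2
S = -1/2
C² = P²·S² = 3/10 ; C = -0.547723

Clebsch–Gordan coefficient, −√(3/10) ≈ -0.547723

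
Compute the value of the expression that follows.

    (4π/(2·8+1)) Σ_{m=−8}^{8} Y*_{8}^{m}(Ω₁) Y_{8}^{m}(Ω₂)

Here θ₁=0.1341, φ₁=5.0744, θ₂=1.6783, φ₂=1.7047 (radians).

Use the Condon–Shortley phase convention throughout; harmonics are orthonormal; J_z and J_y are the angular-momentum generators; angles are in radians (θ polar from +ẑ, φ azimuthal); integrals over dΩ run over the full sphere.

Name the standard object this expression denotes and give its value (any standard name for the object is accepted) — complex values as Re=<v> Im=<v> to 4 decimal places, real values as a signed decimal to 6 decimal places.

Legendre polynomial (addition theorem), -0.122201

This sum is the spherical-harmonic addition theorem: it equals the Legendre polynomial P_l(cos γ) of the angle γ between the two directions.
Summing Y*_{l m}(θ₁,φ₁)·Y_{l m}(θ₂,φ₂) over m ∈ [−8, 8]; prefactor 4π/(2·8+1) = 0.739198:
  m=-8: Y*=(-0.000000, 0.000000)  Y=(0.235738, -0.431961)  product (-0.000000, 0.000000)
  m=-7: Y*=(-0.000001, -0.000001)  Y=(-0.171213, -0.125747)  product (-0.000000, 0.000000)
  m=-6: Y*=(0.000017, -0.000024)  Y=(0.208817, -0.216483)  product (-0.000002, -0.000009)
  m=-5: Y*=(0.000392, 0.000096)  Y=(-0.148723, -0.187907)  product (-0.000040, -0.000088)
  m=-4: Y*=(0.000505, 0.004094)  Y=(0.201619, -0.119658)  product (0.000592, 0.000765)
  m=-3: Y*=(-0.027608, 0.014540)  Y=(-0.097445, -0.229385)  product (0.006026, 0.004916)
  m=-2: Y*=(-0.125021, -0.110544)  Y=(0.196418, -0.053897)  product (-0.030514, -0.014975)
  m=-1: Y*=(0.198718, -0.524735)  Y=(-0.033711, -0.250248)  product (-0.138013, -0.032039)
  m=+0: Y*=(0.815759, -0.000000)  Y=(0.194406, 0.000000)  product (0.158589, 0.000000)
  m=+1: Y*=(-0.198718, -0.524735)  Y=(0.033711, -0.250248)  product (-0.138013, 0.032039)
  m=+2: Y*=(-0.125021, 0.110544)  Y=(0.196418, 0.053897)  product (-0.030514, 0.014975)
  m=+3: Y*=(0.027608, 0.014540)  Y=(0.097445, -0.229385)  product (0.006026, -0.004916)
  m=+4: Y*=(0.000505, -0.004094)  Y=(0.201619, 0.119658)  product (0.000592, -0.000765)
  m=+5: Y*=(-0.000392, 0.000096)  Y=(0.148723, -0.187907)  product (-0.000040, 0.000088)
  m=+6: Y*=(0.000017, 0.000024)  Y=(0.208817, 0.216483)  product (-0.000002, 0.000009)
  m=+7: Y*=(0.000001, -0.000001)  Y=(0.171213, -0.125747)  product (-0.000000, -0.000000)
  m=+8: Y*=(-0.000000, -0.000000)  Y=(0.235738, 0.431961)  product (-0.000000, -0.000000)
Σ over m = (-0.165315, -0.000000); ×(4π/17) → (-0.122201, -0.000000). Real part: -0.122201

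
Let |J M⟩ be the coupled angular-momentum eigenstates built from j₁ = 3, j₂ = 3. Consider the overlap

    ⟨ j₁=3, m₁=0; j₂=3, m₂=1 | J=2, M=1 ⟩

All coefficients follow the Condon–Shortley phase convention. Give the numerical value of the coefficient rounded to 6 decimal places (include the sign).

+0.154303  (= +√(1/42))

j₁+j₂−J=4  J+j₁−j₂=2  J−j₁+j₂=2  j₁+j₂+J+1=9
(j₁±m₁, j₂±m₂, J±M) = (3,3,4,2,3,1)
P² = 96/7
sum k=2..3:
  [2] +1/8 = 1/8
  [3] −1/12 = -1/12
S = 1/24
C² = P²·S² = 1/42 ; C = +0.154303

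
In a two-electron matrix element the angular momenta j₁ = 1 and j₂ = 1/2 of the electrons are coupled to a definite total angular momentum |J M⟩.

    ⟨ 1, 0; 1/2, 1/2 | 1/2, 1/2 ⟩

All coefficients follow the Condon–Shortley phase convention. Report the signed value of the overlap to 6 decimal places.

−√(1/3) ≈ -0.577350

j₁+j₂−J=1  J+j₁−j₂=1  J−j₁+j₂=0  j₁+j₂+J+1=3
(j₁±m₁, j₂±m₂, J±M) = (1,1,1,0,1,0)
P² = 1/3
sum k=1..1:
  [1] −1/1 = -1
S = -1
C² = P²·S² = 1/3 ; C = -0.577350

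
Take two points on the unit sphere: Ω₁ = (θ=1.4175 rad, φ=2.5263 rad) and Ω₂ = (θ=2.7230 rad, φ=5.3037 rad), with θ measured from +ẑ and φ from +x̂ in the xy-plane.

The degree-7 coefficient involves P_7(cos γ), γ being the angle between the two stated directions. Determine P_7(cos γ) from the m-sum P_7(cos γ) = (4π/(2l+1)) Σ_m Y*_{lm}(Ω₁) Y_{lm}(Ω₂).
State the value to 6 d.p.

Addition theorem: P_7(cos γ) = (4π/15) Σ_m Y*_{lm}(Ω₁) Y_{lm}(Ω₂), m = −7…7:
  [-7]  conj(Y_{7,-7})(Ω₁) = 0.18155 - 0.42310j ; Y_{7,-7}(Ω₂) = 0.00077 + 0.00050j ; Δ = 0.00035 - 0.00024j
  [-6]  conj(Y_{7,-6})(Ω₁) = -0.22689 + 0.13916j ; Y_{7,-6}(Ω₂) = -0.00708 + 0.00305j ; Δ = 0.00118 - 0.00168j
  [-5]  conj(Y_{7,-5})(Ω₁) = -0.24055 - 0.01569j ; Y_{7,-5}(Ω₂) = 0.00738 - 0.03943j ; Δ = -0.00239 + 0.00937j
  [-4]  conj(Y_{7,-4})(Ω₁) = 0.22408 + 0.18136j ; Y_{7,-4}(Ω₂) = 0.10254 + 0.10070j ; Δ = 0.00471 + 0.04116j
  [-3]  conj(Y_{7,-3})(Ω₁) = 0.04464 + 0.15815j ; Y_{7,-3}(Ω₂) = -0.34607 + 0.07128j ; Δ = -0.02672 - 0.05155j
  [-2]  conj(Y_{7,-2})(Ω₁) = 0.09743 - 0.27524j ; Y_{7,-2}(Ω₂) = 0.20404 - 0.49898j ; Δ = -0.11746 - 0.10477j
  [-1]  conj(Y_{7,-1})(Ω₁) = 0.10907 - 0.07710j ; Y_{7,-1}(Ω₂) = 0.17816 + 0.26533j ; Δ = 0.03989 + 0.01521j
  [+0]  conj(Y_{7,0})(Ω₁) = -0.29223 + 0.00000j ; Y_{7,0}(Ω₂) = 0.33738 + 0.00000j ; Δ = -0.09859 + 0.00000j
  [+1]  conj(Y_{7,1})(Ω₁) = -0.10907 - 0.07710j ; Y_{7,1}(Ω₂) = -0.17816 + 0.26533j ; Δ = 0.03989 - 0.01521j
  [+2]  conj(Y_{7,2})(Ω₁) = 0.09743 + 0.27524j ; Y_{7,2}(Ω₂) = 0.20404 + 0.49898j ; Δ = -0.11746 + 0.10477j
  [+3]  conj(Y_{7,3})(Ω₁) = -0.04464 + 0.15815j ; Y_{7,3}(Ω₂) = 0.34607 + 0.07128j ; Δ = -0.02672 + 0.05155j
  [+4]  conj(Y_{7,4})(Ω₁) = 0.22408 - 0.18136j ; Y_{7,4}(Ω₂) = 0.10254 - 0.10070j ; Δ = 0.00471 - 0.04116j
  [+5]  conj(Y_{7,5})(Ω₁) = 0.24055 - 0.01569j ; Y_{7,5}(Ω₂) = -0.00738 - 0.03943j ; Δ = -0.00239 - 0.00937j
  [+6]  conj(Y_{7,6})(Ω₁) = -0.22689 - 0.13916j ; Y_{7,6}(Ω₂) = -0.00708 - 0.00305j ; Δ = 0.00118 + 0.00168j
  [+7]  conj(Y_{7,7})(Ω₁) = -0.18155 - 0.42310j ; Y_{7,7}(Ω₂) = -0.00077 + 0.00050j ; Δ = 0.00035 + 0.00024j
Σ over m = -0.29947 + 0.00000j; ×(4π/15) → -0.25088 + 0.00000j. Real part: -0.250880

-0.250880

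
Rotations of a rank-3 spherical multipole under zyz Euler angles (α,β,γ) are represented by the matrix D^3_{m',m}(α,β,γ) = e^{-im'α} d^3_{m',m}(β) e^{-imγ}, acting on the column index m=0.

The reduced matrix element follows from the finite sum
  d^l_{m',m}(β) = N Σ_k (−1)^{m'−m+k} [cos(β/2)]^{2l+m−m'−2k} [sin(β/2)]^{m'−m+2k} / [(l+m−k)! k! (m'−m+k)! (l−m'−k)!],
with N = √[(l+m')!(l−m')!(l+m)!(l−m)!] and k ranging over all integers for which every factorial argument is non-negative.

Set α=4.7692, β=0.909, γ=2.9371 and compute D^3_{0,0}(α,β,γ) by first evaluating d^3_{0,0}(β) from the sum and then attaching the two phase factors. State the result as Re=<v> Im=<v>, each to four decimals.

Split into d^3_{0,0}(β=0.9090) × two z-phases.
With c≡cos(β/2)=0.898481 and s≡sin(β/2)=0.439013, N=[6·6·6·6]^{1/2}=36.000000
k: max(0,(0)−(0))=0 … min(3+(0),3−(0))=3
  k=0: (−1)^0·36.0000/(36)·0.8985^6·0.4390^0 = +0.526081
  k=1: (−1)^1·36.0000/(4)·0.8985^4·0.4390^2 = -1.130401
  k=2: (−1)^2·36.0000/(4)·0.8985^2·0.4390^4 = +0.269880
  k=3: (−1)^3·36.0000/(36)·0.8985^0·0.4390^6 = -0.007159
d^3_{0,0}(0.9090) = +0.526081 -1.130401 +0.269880 -0.007159 = -0.341600
Phases: e^{-i·(0)·4.7692}=+1.000000+0.000000i, e^{-i·(0)·2.9371}=+1.000000+0.000000i ⇒ D=-0.341600+0.000000i

Re=-0.3416 Im=0.0000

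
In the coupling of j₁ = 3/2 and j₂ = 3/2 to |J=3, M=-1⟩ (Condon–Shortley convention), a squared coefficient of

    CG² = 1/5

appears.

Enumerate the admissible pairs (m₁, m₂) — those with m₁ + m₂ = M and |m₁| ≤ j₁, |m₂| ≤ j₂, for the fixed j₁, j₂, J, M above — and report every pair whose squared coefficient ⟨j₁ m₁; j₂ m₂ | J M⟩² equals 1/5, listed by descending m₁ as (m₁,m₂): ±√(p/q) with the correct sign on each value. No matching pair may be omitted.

Admissible pairs with m₁+m₂ = M = -1: (-3/2,1/2), (-1/2,-1/2), (1/2,-3/2)
  (m₁,m₂)=(1/2,-3/2): CG² = 1/5, CG = +√(1/5)   ← matches the target
  (m₁,m₂)=(-1/2,-1/2): CG² = 3/5, CG = +√(3/5)
  (m₁,m₂)=(-3/2,1/2): CG² = 1/5, CG = +√(1/5)   ← matches the target
Pairs with CG² = 1/5: (1/2,-3/2): +√(1/5); (-3/2,1/2): +√(1/5)

(1/2,-3/2): +√(1/5); (-3/2,1/2): +√(1/5)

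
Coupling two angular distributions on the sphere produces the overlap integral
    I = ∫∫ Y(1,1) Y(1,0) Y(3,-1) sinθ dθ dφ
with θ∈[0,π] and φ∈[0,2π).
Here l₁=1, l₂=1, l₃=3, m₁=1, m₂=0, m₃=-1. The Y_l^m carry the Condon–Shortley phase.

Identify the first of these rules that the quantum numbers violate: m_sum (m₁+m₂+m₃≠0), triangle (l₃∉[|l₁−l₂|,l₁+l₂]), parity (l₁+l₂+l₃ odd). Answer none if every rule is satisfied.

Σmᵢ = 0  ✓
l₃∈[|l₁−l₂|,l₁+l₂]=[0,2] required, l₃=3 fails  ✗
Σlᵢ = 5 ⇒ odd

triangle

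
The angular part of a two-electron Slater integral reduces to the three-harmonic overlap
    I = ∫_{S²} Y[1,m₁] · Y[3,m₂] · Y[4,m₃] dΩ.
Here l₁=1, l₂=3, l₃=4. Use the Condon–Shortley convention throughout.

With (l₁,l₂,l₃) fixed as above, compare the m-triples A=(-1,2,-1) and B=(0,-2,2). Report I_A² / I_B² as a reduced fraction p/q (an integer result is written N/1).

1/4

Same 1,3,4: normalisation and zero-m 3j drop out of the ratio.
A: Δ: 0! 2! 6! / 9! → 1/252; sum: t=0:+1/240 = 1/240; 3j²(1 3 4; -1 2 -1) = Δ·Π!·Σ² = 1/84  (sign -1)
B: Δ: 0! 2! 6! / 9! → 1/252; sum: t=0:+1/120 = 1/120; 3j²(1 3 4; 0 -2 2) = Δ·Π!·Σ² = 1/21  (sign +1)
I_A²/I_B² = (1/84)/(1/21) = 1/4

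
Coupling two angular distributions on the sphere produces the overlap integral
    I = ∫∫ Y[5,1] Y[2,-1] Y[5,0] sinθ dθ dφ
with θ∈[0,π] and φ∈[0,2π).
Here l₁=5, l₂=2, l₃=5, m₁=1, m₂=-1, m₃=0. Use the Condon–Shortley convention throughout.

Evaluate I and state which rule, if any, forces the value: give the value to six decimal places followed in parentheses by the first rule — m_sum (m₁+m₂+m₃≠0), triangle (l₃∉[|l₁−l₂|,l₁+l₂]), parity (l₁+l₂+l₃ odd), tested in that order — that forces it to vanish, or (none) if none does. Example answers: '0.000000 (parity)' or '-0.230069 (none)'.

-0.036166 (none)

Checks pass: Σm=0; 12 even; l₃=5∈[3,7].
(2·5+1)(2·2+1)(2·5+1) = 605
Δ: 2! 8! 2! / 13! → 1/38610
sum: t=0:+1/2880 t=1:−1/576 t=2:+1/2880 = -1/960
3j²(5 2 5; 0 0 0) = Δ·Π!·Σ² = 10/429  (sign +1)
sum: t=0:+1/1152 t=1:−1/1440 = 1/5760
3j²(5 2 5; 1 -1 0) = Δ·Π!·Σ² = 1/858  (sign -1)
combine: 4πI² = 605·10/429·1/858 = 25/1521
take √, sign -1: I = -0.03616600
No selection rule forces the value: the integral is nonzero (none).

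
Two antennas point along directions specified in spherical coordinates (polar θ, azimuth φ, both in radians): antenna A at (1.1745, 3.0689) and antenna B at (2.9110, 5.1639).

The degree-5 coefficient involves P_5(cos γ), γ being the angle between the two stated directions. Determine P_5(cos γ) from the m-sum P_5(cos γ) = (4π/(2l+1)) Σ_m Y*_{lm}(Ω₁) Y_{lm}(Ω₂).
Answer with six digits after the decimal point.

-0.130226

Addition theorem: P_5(cos γ) = (4π/11) Σ_m Y*_{lm}(Ω₁) Y_{lm}(Ω₂), m = −5…5:
  m=-5: Y*=-0.289818+0.110236i  Y=+0.000224-0.000184i  product -0.000045+0.000078i
  m=-4: Y*=+0.393070-0.117627i  Y=+0.000909+0.003792i  product +0.000803+0.001383i
  m=-3: Y*=-0.090414+0.020036i  Y=-0.030376-0.006674i  product +0.002880-0.000005i
  m=-2: Y*=-0.304617+0.044601i  Y=+0.098377-0.124743i  product -0.024404+0.042386i
  m=-1: Y*=+0.182634-0.013300i  Y=+0.210632+0.434365i  product +0.044246+0.076529i
  m=+0: Y*=+0.269447-0.000000i  Y=-0.597354+0.000000i  product -0.160955+0.000000i
  m=+1: Y*=-0.182634-0.013300i  Y=-0.210632+0.434365i  product +0.044246-0.076529i
  m=+2: Y*=-0.304617-0.044601i  Y=+0.098377+0.124743i  product -0.024404-0.042386i
  m=+3: Y*=+0.090414+0.020036i  Y=+0.030376-0.006674i  product +0.002880+0.000005i
  m=+4: Y*=+0.393070+0.117627i  Y=+0.000909-0.003792i  product +0.000803-0.001383i
  m=+5: Y*=+0.289818+0.110236i  Y=-0.000224-0.000184i  product -0.000045-0.000078i
Accumulated sum -0.113994+0.000000i; after 4π/(2l+1) scaling, -0.130226+0.000000i ⇒ P_5 = -0.130226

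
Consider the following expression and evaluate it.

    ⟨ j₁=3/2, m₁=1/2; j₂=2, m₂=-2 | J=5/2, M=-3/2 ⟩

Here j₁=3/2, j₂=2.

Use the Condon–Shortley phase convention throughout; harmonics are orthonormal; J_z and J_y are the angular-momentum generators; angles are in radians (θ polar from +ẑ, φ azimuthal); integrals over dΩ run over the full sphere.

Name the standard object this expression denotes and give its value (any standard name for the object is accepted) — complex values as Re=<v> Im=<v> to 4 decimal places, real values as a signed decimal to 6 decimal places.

Clebsch–Gordan coefficient, +√(16/35) ≈ +0.676123

This is a Clebsch–Gordan (vector-coupling) coefficient.
triangle: 1!·2!·3!/7! = 12/5040
(j±m)!: 2!·1!·0!·4!·1!·4! = 1152
prefactor² = (2J+1)·Δ·N² = 576/35
  k=0: +1/(0!·1!·1!·0!·1!·3!) = 1/6
Σ = 1/6  ⇒  CG² = 576/35·(1/6)² = 16/35
CG = +√(16/35) = +0.676123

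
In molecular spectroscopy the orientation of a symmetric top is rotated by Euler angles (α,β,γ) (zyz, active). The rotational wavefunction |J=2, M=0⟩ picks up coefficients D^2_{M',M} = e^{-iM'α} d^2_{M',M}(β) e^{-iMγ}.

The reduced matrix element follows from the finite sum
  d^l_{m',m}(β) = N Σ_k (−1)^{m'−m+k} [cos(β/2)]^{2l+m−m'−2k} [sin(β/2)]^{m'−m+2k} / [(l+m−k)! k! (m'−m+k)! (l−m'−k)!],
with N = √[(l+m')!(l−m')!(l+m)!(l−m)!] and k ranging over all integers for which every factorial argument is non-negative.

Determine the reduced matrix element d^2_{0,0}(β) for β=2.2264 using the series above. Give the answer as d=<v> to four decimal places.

d=0.0575

d^2_{0,0}(β=2.2264) via the finite sum:
Half-angle: c=0.441793, s=0.897117. N=√(2·2·2·2)=4.000000
k∈{0,1,2} keeps every argument non-negative
  k=0: (−1)^0·4.0000/(4)·0.4418^4·0.8971^0 = +0.038096
  k=1: (−1)^1·4.0000/(1)·0.4418^2·0.8971^2 = -0.628342
  k=2: (−1)^2·4.0000/(4)·0.4418^0·0.8971^4 = +0.647734
d^2_{0,0}(2.2264) = +0.038096 -0.628342 +0.647734 = +0.057488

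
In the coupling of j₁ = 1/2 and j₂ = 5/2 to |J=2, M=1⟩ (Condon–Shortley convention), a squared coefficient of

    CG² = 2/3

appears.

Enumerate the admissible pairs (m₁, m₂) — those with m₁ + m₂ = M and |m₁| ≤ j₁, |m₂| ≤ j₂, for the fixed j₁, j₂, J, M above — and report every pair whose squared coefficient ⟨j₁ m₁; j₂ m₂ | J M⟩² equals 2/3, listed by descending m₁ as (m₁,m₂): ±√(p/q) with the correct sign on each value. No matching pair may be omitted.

(-1/2,3/2): −√(2/3)

Admissible pairs with m₁+m₂ = M = 1: (-1/2,3/2), (1/2,1/2)
  (m₁,m₂)=(1/2,1/2): CG² = 1/3, CG = +√(1/3)
  (m₁,m₂)=(-1/2,3/2): CG² = 2/3, CG = −√(2/3)   ← matches the target
Pairs with CG² = 2/3: (-1/2,3/2): −√(2/3)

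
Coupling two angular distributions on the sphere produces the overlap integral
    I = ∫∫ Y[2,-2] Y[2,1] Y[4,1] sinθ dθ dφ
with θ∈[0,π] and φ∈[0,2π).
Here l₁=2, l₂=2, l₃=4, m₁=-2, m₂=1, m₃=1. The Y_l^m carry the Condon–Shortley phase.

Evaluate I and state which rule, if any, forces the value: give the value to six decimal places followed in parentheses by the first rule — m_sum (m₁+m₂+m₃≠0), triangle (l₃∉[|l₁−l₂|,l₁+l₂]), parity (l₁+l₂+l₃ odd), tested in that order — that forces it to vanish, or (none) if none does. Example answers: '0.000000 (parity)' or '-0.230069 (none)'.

-0.090112 (none)

m-sum 0 ✓  L=8 even ✓  0≤4≤4 ✓
Π(2lᵢ+1) = 5×5×9 = 225
triangle coeff Δ(2,2,4) = 1/630
Σ_t [0,0]: t=0:+1/16 = 1/16
(3j)²=2/35 [(2 2 4; 0 0 0)], sign=+1
Σ_t [0,0]: t=0:+1/144 = 1/144
(3j)²=1/126 [(2 2 4; -2 1 1)], sign=-1
⇒ 4πI² = 5/49
I = (-1)√(5/49/(4π)) = -0.09011188
No selection rule forces the value: the integral is nonzero (none).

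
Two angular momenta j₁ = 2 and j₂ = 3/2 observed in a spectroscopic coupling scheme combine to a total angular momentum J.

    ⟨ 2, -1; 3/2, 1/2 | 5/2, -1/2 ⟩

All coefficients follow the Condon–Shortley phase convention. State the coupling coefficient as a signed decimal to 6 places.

triangle: 1!·3!·2!/7! = 12/5040
(j±m)!: 1!·3!·2!·1!·2!·3! = 144
prefactor² = (2J+1)·Δ·N² = 72/35
  k=0: +1/(0!·1!·3!·2!·0!·0!) = 1/12
  k=1: −1/(1!·0!·2!·1!·1!·1!) = -1/2
Σ = -5/12  ⇒  CG² = 72/35·(-5/12)² = 5/14
CG = −√(5/14) = -0.597614

−√(5/14) = -0.597614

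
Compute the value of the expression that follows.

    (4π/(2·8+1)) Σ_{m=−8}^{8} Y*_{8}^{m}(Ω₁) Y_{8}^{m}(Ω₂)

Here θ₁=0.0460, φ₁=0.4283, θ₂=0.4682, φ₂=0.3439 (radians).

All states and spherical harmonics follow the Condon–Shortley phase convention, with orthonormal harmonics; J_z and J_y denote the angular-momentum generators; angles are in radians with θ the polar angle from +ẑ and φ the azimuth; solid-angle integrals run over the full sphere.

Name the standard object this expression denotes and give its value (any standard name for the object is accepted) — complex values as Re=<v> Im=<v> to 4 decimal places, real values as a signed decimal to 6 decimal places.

Legendre polynomial (addition theorem), -0.396913

This sum is the spherical-harmonic addition theorem: it equals the Legendre polynomial P_l(cos γ) of the angle γ between the two directions.
Term-by-term m-sum for l=8 (normalisation 4π/17 = 0.739198):
  m=-8: Y*=-0.000000-0.000000i  Y=-0.000820-0.000337i  product +0.000000+0.000000i
  m=-7: Y*=-0.000000+0.000000i  Y=-0.005206-0.004699i  product +0.000000+0.000000i
  m=-6: Y*=-0.000000+0.000000i  Y=-0.016457-0.030662i  product +0.000000+0.000000i
  m=-5: Y*=-0.000001+0.000002i  Y=-0.018000-0.120151i  product +0.000000+0.000000i
  m=-4: Y*=-0.000009+0.000060i  Y=+0.058553-0.296149i  product +0.000017+0.000006i
  m=-3: Y*=+0.000380+0.001293i  Y=+0.258440-0.432029i  product +0.000657+0.000170i
  m=-2: Y*=+0.014130+0.016300i  Y=+0.345676-0.284023i  product +0.009514+0.001621i
  m=-1: Y*=+0.202618+0.092508i  Y=-0.062011+0.022208i  product -0.014619-0.001237i
  m=+0: Y*=+1.119222-0.000000i  Y=-0.471836+0.000000i  product -0.528090+0.000000i
  m=+1: Y*=-0.202618+0.092508i  Y=+0.062011+0.022208i  product -0.014619+0.001237i
  m=+2: Y*=+0.014130-0.016300i  Y=+0.345676+0.284023i  product +0.009514-0.001621i
  m=+3: Y*=-0.000380+0.001293i  Y=-0.258440-0.432029i  product +0.000657-0.000170i
  m=+4: Y*=-0.000009-0.000060i  Y=+0.058553+0.296149i  product +0.000017-0.000006i
  m=+5: Y*=+0.000001+0.000002i  Y=+0.018000-0.120151i  product +0.000000-0.000000i
  m=+6: Y*=-0.000000-0.000000i  Y=-0.016457+0.030662i  product +0.000000-0.000000i
  m=+7: Y*=+0.000000+0.000000i  Y=+0.005206-0.004699i  product +0.000000-0.000000i
  m=+8: Y*=-0.000000+0.000000i  Y=-0.000820+0.000337i  product +0.000000-0.000000i
Total Σ_m = -0.536951-0.000000i. Multiply by 0.739198: -0.396913-0.000000i. P_8(cos γ) = -0.396913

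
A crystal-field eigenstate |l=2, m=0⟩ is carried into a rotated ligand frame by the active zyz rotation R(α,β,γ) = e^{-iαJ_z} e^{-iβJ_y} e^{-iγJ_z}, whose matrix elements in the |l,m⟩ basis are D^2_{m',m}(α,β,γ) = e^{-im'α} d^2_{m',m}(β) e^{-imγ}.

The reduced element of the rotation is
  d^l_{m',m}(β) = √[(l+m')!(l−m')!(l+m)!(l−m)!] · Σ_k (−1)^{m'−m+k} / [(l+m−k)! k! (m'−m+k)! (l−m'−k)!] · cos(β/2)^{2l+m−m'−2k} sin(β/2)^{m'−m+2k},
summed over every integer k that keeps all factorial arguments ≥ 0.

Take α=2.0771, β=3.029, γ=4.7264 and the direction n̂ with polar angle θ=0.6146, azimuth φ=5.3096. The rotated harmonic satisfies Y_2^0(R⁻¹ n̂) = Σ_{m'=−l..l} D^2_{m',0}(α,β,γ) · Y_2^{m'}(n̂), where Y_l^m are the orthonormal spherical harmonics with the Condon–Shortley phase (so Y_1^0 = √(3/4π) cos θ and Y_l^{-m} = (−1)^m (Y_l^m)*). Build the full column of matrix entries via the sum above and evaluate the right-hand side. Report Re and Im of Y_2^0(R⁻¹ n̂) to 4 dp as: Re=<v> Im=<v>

Need the full column D^2_{m',0} for m'=−2..2 at α=2.0771, β=3.0290, γ=4.7264.
cos(β/2)=0.056267, sin(β/2)=0.998416
d^2_{-2,0}: single k=2 term ⇒ +0.007730;  D = -0.004094-0.006557i
d^2_{-1,0}: k∈[1..2] ⇒ +0.000436 -0.137170 = -0.136735;  D = +0.066309-0.119580i
d^2_{0,0}: k∈[0..2] ⇒ +0.000010 -0.012624 +0.993678 = +0.981065;  D = +0.981065+0.000000i
d^2_{1,0}: k∈[0..1] ⇒ -0.000436 +0.137170 = +0.136735;  D = -0.066309-0.119580i
d^2_{2,0}: single k=0 term ⇒ +0.007730;  D = -0.004094+0.006557i
Y_2^{m'}(θ=0.6146,φ=5.3096) and Σ D·Y over m':
  (-0.0041-0.0066i)·(-0.0472+0.1194i)  (+0.0663-0.1196i)·(+0.2047+0.3010i)  (+0.9811+0.0000i)·(+0.3162+0.0000i)  (-0.0663-0.1196i)·(-0.2047+0.3010i)  (-0.0041+0.0066i)·(-0.0472-0.1194i)
Y_2^0(R⁻¹ n̂) = +0.411262-0.000000i

Re=0.4113 Im=0.0000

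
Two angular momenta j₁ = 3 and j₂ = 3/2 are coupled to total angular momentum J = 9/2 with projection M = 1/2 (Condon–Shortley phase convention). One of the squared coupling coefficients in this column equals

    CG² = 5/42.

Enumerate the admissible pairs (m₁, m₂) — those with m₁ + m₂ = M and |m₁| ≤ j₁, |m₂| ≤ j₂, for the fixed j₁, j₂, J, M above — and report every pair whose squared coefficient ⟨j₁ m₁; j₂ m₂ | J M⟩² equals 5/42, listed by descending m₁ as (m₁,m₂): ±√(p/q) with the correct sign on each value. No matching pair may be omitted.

(-1,3/2): +√(5/42)

Admissible pairs with m₁+m₂ = M = 1/2: (-1,3/2), (0,1/2), (1,-1/2), (2,-3/2)
  (m₁,m₂)=(2,-3/2): CG² = 1/21, CG = +√(1/21)
  (m₁,m₂)=(1,-1/2): CG² = 5/14, CG = +√(5/14)
  (m₁,m₂)=(0,1/2): CG² = 10/21, CG = +√(10/21)
  (m₁,m₂)=(-1,3/2): CG² = 5/42, CG = +√(5/42)   ← matches the target
Pairs with CG² = 5/42: (-1,3/2): +√(5/42)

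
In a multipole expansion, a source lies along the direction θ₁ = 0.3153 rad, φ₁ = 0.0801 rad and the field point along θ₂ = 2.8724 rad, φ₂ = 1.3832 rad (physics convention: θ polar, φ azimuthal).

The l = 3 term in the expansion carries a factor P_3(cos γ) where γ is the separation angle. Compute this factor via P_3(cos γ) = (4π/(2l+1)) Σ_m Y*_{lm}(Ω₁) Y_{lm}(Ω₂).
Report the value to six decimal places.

-0.448216

Expand P_3 via completeness: Σ_{m} conj(Y_{3,m}) at Ω₁ times Y_{3,m} at Ω₂ —
  [-3]  conj(Y_{3,-3})(Ω₁) = 0.01208 + 0.00296j ; Y_{3,-3}(Ω₂) = -0.00419 + 0.00664j ; Δ = -0.00007 + 0.00007j
  [-2]  conj(Y_{3,-2})(Ω₁) = 0.09224 + 0.01490j ; Y_{3,-2}(Ω₂) = 0.06484 + 0.02554j ; Δ = 0.00560 + 0.00332j
  [-1]  conj(Y_{3,-1})(Ω₁) = 0.35156 + 0.02822j ; Y_{3,-1}(Ω₂) = 0.05845 - 0.30791j ; Δ = 0.02924 - 0.10660j
  [+0]  conj(Y_{3,0})(Ω₁) = 0.53898 + 0.00000j ; Y_{3,0}(Ω₂) = -0.59225 + 0.00000j ; Δ = -0.31921 + 0.00000j
  [+1]  conj(Y_{3,1})(Ω₁) = -0.35156 + 0.02822j ; Y_{3,1}(Ω₂) = -0.05845 - 0.30791j ; Δ = 0.02924 + 0.10660j
  [+2]  conj(Y_{3,2})(Ω₁) = 0.09224 - 0.01490j ; Y_{3,2}(Ω₂) = 0.06484 - 0.02554j ; Δ = 0.00560 - 0.00332j
  [+3]  conj(Y_{3,3})(Ω₁) = -0.01208 + 0.00296j ; Y_{3,3}(Ω₂) = 0.00419 + 0.00664j ; Δ = -0.00007 - 0.00007j
Σ over m = -0.24968 - 0.00000j; ×(4π/7) → -0.44822 - 0.00000j. Real part: -0.448216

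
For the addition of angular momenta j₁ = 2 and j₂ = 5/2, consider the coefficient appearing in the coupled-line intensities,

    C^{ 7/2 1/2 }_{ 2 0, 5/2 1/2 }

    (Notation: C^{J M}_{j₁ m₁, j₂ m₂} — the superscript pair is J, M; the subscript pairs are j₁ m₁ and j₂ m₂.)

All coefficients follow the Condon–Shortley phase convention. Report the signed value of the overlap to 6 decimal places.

-0.195180

triangle: 1!*3!*4!/9! = 144/362880
(j±m)!: 2!*2!*3!*2!*4!*3! = 6912
prefactor² = (2J+1)*Δ*N² = 768/35
  k=0: +1/(0!*1!*2!*3!*1!*1!) = 1/12
  k=1: −1/(1!*0!*1!*2!*2!*2!) = -1/8
Σ = -1/24  ⇒  CG² = 768/35*(-1/24)² = 4/105
CG = −√(4/105) = -0.195180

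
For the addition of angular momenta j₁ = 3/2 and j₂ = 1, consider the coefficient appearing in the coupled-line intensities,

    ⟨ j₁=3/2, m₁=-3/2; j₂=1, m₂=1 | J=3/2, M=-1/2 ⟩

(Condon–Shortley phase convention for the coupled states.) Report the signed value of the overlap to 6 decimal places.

j₁+j₂−J=1  J+j₁−j₂=2  J−j₁+j₂=1  j₁+j₂+J+1=5
(j₁±m₁, j₂±m₂, J±M) = (0,3,2,0,1,2)
P² = 8/5
sum k=1..1:
  [1] −1/2 = -1/2
S = -1/2
C² = P²·S² = 2/5 ; C = -0.632456

−√(2/5) = -0.632456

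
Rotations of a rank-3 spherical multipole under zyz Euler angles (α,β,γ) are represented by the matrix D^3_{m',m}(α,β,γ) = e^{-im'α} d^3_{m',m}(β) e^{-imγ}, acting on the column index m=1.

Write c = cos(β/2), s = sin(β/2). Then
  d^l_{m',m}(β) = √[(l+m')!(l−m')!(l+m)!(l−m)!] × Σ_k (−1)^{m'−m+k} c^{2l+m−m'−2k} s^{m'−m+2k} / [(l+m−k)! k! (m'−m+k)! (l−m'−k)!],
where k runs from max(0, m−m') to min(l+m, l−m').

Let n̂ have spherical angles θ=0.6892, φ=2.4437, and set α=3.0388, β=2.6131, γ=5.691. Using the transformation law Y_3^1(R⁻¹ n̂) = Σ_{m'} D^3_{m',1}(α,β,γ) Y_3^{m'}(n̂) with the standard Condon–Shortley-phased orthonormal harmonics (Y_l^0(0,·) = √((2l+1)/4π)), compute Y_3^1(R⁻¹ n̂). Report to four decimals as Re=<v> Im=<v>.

Re=-0.0318 Im=-0.0486

Need the full column D^3_{m',1} for m'=−3..3 at α=3.0388, β=2.6131, γ=5.6910.
cos(β/2)=0.261182, sin(β/2)=0.965290
d^3_{-3,1}: single k=4 term ⇒ +0.229383;  D = -0.220207-0.064230i
d^3_{-2,1}: k∈[3..4] ⇒ +0.101352 -0.692199 = -0.590847;  D = -0.547241-0.222774i
d^3_{-1,1}: k∈[2..4] ⇒ +0.026016 -0.473812 +0.808995 = +0.361198;  D = -0.318800-0.169796i
d^3_{0,1}: k∈[1..3] ⇒ +0.004064 -0.166538 +0.758266 = +0.595792;  D = +0.494342+0.332557i
d^3_{1,1}: k∈[0..2] ⇒ +0.000317 -0.034688 +0.355359 = +0.320989;  D = -0.246541-0.205551i
d^3_{2,1}: k∈[0..1] ⇒ -0.003710 +0.101352 = +0.097642;  D = +0.068184+0.069892i
d^3_{3,1}: single k=0 term ⇒ +0.016793;  D = -0.010431-0.013160i
Y_3^{m'}(θ=0.6892,φ=2.4437) and Σ D·Y over m':
  (-0.2202-0.0642i)·(+0.0536-0.0930i)  (-0.5472-0.2228i)·(+0.0555+0.3141i)  (-0.3188-0.1698i)·(-0.3115-0.2612i)  (+0.4943+0.3326i)·(-0.0063+0.0000i)  (-0.2465-0.2056i)·(+0.3115-0.2612i)  (+0.0682+0.0699i)·(+0.0555-0.3141i)  (-0.0104-0.0132i)·(-0.0536-0.0930i)
Y_3^1(R⁻¹ n̂) = -0.031791-0.048638i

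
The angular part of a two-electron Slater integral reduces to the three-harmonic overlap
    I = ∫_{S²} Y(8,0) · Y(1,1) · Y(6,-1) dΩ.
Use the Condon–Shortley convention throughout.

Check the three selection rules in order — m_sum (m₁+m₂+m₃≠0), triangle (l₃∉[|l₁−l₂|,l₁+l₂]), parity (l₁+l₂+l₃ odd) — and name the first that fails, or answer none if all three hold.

triangle

Σmᵢ = 0  ✓
l₃∈[|l₁−l₂|,l₁+l₂]=[7,9] required, l₃=6 fails  ✗
Σlᵢ = 15 ⇒ odd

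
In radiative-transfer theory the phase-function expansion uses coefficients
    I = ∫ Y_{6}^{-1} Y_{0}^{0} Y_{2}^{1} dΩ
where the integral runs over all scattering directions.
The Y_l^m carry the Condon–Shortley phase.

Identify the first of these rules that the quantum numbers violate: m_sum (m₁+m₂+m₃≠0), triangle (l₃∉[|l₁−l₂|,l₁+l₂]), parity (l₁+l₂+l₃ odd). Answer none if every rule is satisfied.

m₁+m₂+m₃ = -1 + 0 + 1 = 0  ✓
triangle: need |l₁−l₂| ≤ l₃ ≤ l₁+l₂ = [6,6]; l₃=2 is outside  ✗
parity: l₁+l₂+l₃ = 8 is even

triangle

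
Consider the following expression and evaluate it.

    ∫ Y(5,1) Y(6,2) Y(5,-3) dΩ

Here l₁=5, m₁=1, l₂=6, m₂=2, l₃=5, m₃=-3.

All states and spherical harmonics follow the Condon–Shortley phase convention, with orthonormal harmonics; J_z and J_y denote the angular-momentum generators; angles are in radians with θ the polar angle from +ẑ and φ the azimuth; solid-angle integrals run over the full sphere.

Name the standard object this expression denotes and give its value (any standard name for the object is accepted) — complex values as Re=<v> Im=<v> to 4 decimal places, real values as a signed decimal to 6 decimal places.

Gaunt coefficient, -0.106727

This is a Gaunt coefficient — the integral of a triple product of spherical harmonics over the sphere.
Checks pass: Σm=0; 16 even; l₃=5∈[1,11].
(2·5+1)(2·6+1)(2·5+1) = 1573
Δ: 6! 4! 6! / 17! → 1/28588560
sum: t=1:−1/345600 t=2:+1/13824 t=3:−1/5184 t=4:+1/13824 t=5:−1/345600 = -7/129600
3j²(5 6 5; 0 0 0) = Δ·Π!·Σ² = 80/7293  (sign +1)
sum: t=2:+1/138240 t=3:−1/25920 t=4:+1/55296 = -11/829440
3j²(5 6 5; 1 2 -3) = Δ·Π!·Σ² = 11/1326  (sign -1)
combine: 4πI² = 1573·80/7293·11/1326 = 4840/33813
take √, sign -1: I = -0.10672739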